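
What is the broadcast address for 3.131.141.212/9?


Network: 3.128.0.0/9
Host bits = 23
Set all host bits to 1:
Broadcast: 3.255.255.255


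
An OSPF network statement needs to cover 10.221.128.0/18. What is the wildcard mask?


Subnet mask: 255.255.192.0
Wildcard = 255.255.255.255 - subnet mask
255 - 255 = 0
255 - 255 = 0
255 - 192 = 63
255 - 0 = 255
Wildcard: 0.0.63.255


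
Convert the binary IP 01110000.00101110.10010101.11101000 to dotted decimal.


01110000 = 112
00101110 = 46
10010101 = 149
11101000 = 232
IP: 112.46.149.232


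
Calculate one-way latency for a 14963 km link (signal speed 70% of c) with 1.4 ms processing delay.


Speed = 0.7 * 3e5 km/s = 210000 km/s
Propagation delay = 14963 / 210000 = 0.0713 s = 71.2524 ms
Processing delay = 1.4 ms
Total one-way latency = 72.6524 ms


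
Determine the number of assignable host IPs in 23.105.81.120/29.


Host bits = 32 - 29 = 3
Total addresses = 2^3 = 8
Usable = total - 2 (network and broadcast)
Usable hosts: 6


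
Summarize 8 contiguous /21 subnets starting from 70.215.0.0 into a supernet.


Original prefix: /21
Number of subnets: 8 = 2^3
New prefix = 21 - 3 = 18
Supernet: 70.215.0.0/18


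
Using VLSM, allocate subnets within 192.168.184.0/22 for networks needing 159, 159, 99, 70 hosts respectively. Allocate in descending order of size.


159 hosts -> /24 (254 usable): 192.168.184.0/24
159 hosts -> /24 (254 usable): 192.168.185.0/24
99 hosts -> /25 (126 usable): 192.168.186.0/25
70 hosts -> /25 (126 usable): 192.168.186.128/25
Allocation: 192.168.184.0/24 (159 hosts, 254 usable); 192.168.185.0/24 (159 hosts, 254 usable); 192.168.186.0/25 (99 hosts, 126 usable); 192.168.186.128/25 (70 hosts, 126 usable)


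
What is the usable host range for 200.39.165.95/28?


Network: 200.39.165.80
Broadcast: 200.39.165.95
First usable = network + 1
Last usable = broadcast - 1
Range: 200.39.165.81 to 200.39.165.94


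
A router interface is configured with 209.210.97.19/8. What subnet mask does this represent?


/8 means 8 network bits, 24 host bits
Binary: 11111111000000000000000000000000
Mask: 255.0.0.0


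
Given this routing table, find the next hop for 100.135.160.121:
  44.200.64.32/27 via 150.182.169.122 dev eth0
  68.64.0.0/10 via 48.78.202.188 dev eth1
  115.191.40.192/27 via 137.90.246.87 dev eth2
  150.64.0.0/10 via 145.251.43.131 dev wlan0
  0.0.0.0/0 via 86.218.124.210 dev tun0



Longest prefix match for 100.135.160.121:
  /27 44.200.64.32: no
  /10 68.64.0.0: no
  /27 115.191.40.192: no
  /10 150.64.0.0: no
  /0 0.0.0.0: MATCH
Selected: next-hop 86.218.124.210 via tun0 (matched /0)


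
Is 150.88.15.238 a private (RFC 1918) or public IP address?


RFC 1918 private ranges:
  10.0.0.0/8 (10.0.0.0 - 10.255.255.255)
  172.16.0.0/12 (172.16.0.0 - 172.31.255.255)
  192.168.0.0/16 (192.168.0.0 - 192.168.255.255)
Public (not in any RFC 1918 range)


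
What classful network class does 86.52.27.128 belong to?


First octet: 86
Binary: 01010110
0xxxxxxx -> Class A (1-126)
Class A, default mask 255.0.0.0 (/8)


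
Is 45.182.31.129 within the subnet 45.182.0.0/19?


Subnet network: 45.182.0.0
Test IP AND mask: 45.182.0.0
Yes, 45.182.31.129 is in 45.182.0.0/19


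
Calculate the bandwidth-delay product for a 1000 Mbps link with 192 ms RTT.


BDP = bandwidth * RTT
= 1000 Mbps * 192 ms
= 1000 * 1e6 * 192 / 1000 bits
= 192000000 bits
= 24000000 bytes
= 23437.5 KB
BDP = 192000000 bits (24000000 bytes)


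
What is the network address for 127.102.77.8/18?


IP:   01111111.01100110.01001101.00001000
Mask: 11111111.11111111.11000000.00000000
AND operation:
Net:  01111111.01100110.01000000.00000000
Network: 127.102.64.0/18


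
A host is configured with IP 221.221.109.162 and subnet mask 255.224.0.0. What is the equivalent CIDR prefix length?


Binary: 11111111.11100000.00000000.00000000
Count leading 1s
Prefix: /11


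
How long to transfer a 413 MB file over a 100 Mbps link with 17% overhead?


Effective throughput = 100 * (1 - 17/100) = 83 Mbps
File size in Mb = 413 * 8 = 3304 Mb
Time = 3304 / 83
Time = 39.8072 seconds


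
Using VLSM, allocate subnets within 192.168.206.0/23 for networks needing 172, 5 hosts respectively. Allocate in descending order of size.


172 hosts -> /24 (254 usable): 192.168.206.0/24
5 hosts -> /29 (6 usable): 192.168.207.0/29
Allocation: 192.168.206.0/24 (172 hosts, 254 usable); 192.168.207.0/29 (5 hosts, 6 usable)


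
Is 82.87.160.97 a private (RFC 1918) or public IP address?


RFC 1918 private ranges:
  10.0.0.0/8 (10.0.0.0 - 10.255.255.255)
  172.16.0.0/12 (172.16.0.0 - 172.31.255.255)
  192.168.0.0/16 (192.168.0.0 - 192.168.255.255)
Public (not in any RFC 1918 range)


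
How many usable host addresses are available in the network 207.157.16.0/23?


Host bits = 32 - 23 = 9
Total addresses = 2^9 = 512
Usable = total - 2 (network and broadcast)
Usable hosts: 510


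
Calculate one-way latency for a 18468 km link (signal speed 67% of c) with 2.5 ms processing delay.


Speed = 0.67 * 3e5 km/s = 201000 km/s
Propagation delay = 18468 / 201000 = 0.0919 s = 91.8806 ms
Processing delay = 2.5 ms
Total one-way latency = 94.3806 ms


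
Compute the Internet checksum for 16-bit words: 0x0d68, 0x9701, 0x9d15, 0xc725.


Sum all words (with carry folding):
+ 0x0d68 = 0x0d68
+ 0x9701 = 0xa469
+ 0x9d15 = 0x417f
+ 0xc725 = 0x08a5
One's complement: ~0x08a5
Checksum = 0xf75a


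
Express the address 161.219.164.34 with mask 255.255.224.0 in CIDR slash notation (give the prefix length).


Binary: 11111111.11111111.11100000.00000000
Count leading 1s
Prefix: /19


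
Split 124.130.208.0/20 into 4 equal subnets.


New prefix = 20 + 2 = 22
Each subnet has 1024 addresses
  124.130.208.0/22
  124.130.212.0/22
  124.130.216.0/22
  124.130.220.0/22
Subnets: 124.130.208.0/22, 124.130.212.0/22, 124.130.216.0/22, 124.130.220.0/22


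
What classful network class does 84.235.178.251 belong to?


First octet: 84
Binary: 01010100
0xxxxxxx -> Class A (1-126)
Class A, default mask 255.0.0.0 (/8)


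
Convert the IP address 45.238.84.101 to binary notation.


45 = 00101101
238 = 11101110
84 = 01010100
101 = 01100101
Binary: 00101101.11101110.01010100.01100101


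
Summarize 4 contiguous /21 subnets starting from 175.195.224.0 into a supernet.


Original prefix: /21
Number of subnets: 4 = 2^2
New prefix = 21 - 2 = 19
Supernet: 175.195.224.0/19


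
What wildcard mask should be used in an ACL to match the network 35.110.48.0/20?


Subnet mask: 255.255.240.0
Wildcard = 255.255.255.255 - subnet mask
255 - 255 = 0
255 - 255 = 0
255 - 240 = 15
255 - 0 = 255
Wildcard: 0.0.15.255


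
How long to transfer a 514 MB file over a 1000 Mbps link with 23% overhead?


Effective throughput = 1000 * (1 - 23/100) = 770 Mbps
File size in Mb = 514 * 8 = 4112 Mb
Time = 4112 / 770
Time = 5.3403 seconds


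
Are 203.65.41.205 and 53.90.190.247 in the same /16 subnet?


Mask: 255.255.0.0
203.65.41.205 AND mask = 203.65.0.0
53.90.190.247 AND mask = 53.90.0.0
No, different subnets (203.65.0.0 vs 53.90.0.0)


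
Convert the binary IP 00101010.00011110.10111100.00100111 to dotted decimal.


00101010 = 42
00011110 = 30
10111100 = 188
00100111 = 39
IP: 42.30.188.39


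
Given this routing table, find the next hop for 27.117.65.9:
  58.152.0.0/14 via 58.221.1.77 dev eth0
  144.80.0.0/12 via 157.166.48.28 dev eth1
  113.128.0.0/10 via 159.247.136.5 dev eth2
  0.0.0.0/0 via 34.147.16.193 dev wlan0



Longest prefix match for 27.117.65.9:
  /14 58.152.0.0: no
  /12 144.80.0.0: no
  /10 113.128.0.0: no
  /0 0.0.0.0: MATCH
Selected: next-hop 34.147.16.193 via wlan0 (matched /0)


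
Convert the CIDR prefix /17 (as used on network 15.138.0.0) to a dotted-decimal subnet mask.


/17 means 17 network bits, 15 host bits
Binary: 11111111111111111000000000000000
Mask: 255.255.128.0


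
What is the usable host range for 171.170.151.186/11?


Network: 171.160.0.0
Broadcast: 171.191.255.255
First usable = network + 1
Last usable = broadcast - 1
Range: 171.160.0.1 to 171.191.255.254


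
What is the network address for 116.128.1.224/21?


IP:   01110100.10000000.00000001.11100000
Mask: 11111111.11111111.11111000.00000000
AND operation:
Net:  01110100.10000000.00000000.00000000
Network: 116.128.0.0/21


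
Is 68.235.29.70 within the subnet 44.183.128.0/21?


Subnet network: 44.183.128.0
Test IP AND mask: 68.235.24.0
No, 68.235.29.70 is not in 44.183.128.0/21


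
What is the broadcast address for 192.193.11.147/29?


Network: 192.193.11.144/29
Host bits = 3
Set all host bits to 1:
Broadcast: 192.193.11.151


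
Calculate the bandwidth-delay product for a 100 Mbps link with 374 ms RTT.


BDP = bandwidth * RTT
= 100 Mbps * 374 ms
= 100 * 1e6 * 374 / 1000 bits
= 37400000 bits
= 4675000 bytes
= 4565.4297 KB
BDP = 37400000 bits (4675000 bytes)


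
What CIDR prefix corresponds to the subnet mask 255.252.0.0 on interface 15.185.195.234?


Binary: 11111111.11111100.00000000.00000000
Count leading 1s
Prefix: /14


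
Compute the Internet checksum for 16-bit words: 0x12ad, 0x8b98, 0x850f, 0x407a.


Sum all words (with carry folding):
+ 0x12ad = 0x12ad
+ 0x8b98 = 0x9e45
+ 0x850f = 0x2355
+ 0x407a = 0x63cf
One's complement: ~0x63cf
Checksum = 0x9c30


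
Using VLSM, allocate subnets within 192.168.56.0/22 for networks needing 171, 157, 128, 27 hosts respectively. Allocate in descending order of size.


171 hosts -> /24 (254 usable): 192.168.56.0/24
157 hosts -> /24 (254 usable): 192.168.57.0/24
128 hosts -> /24 (254 usable): 192.168.58.0/24
27 hosts -> /27 (30 usable): 192.168.59.0/27
Allocation: 192.168.56.0/24 (171 hosts, 254 usable); 192.168.57.0/24 (157 hosts, 254 usable); 192.168.58.0/24 (128 hosts, 254 usable); 192.168.59.0/27 (27 hosts, 30 usable)


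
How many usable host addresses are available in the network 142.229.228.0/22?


Host bits = 32 - 22 = 10
Total addresses = 2^10 = 1024
Usable = total - 2 (network and broadcast)
Usable hosts: 1022


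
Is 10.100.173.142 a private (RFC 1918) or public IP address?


RFC 1918 private ranges:
  10.0.0.0/8 (10.0.0.0 - 10.255.255.255)
  172.16.0.0/12 (172.16.0.0 - 172.31.255.255)
  192.168.0.0/16 (192.168.0.0 - 192.168.255.255)
Private (in 10.0.0.0/8)


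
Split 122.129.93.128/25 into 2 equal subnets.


New prefix = 25 + 1 = 26
Each subnet has 64 addresses
  122.129.93.128/26
  122.129.93.192/26
Subnets: 122.129.93.128/26, 122.129.93.192/26


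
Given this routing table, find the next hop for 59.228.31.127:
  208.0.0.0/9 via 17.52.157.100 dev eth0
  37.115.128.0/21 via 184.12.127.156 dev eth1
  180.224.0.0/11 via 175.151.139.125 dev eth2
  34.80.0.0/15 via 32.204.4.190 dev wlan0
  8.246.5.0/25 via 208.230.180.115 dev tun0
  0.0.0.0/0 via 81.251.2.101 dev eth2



Longest prefix match for 59.228.31.127:
  /9 208.0.0.0: no
  /21 37.115.128.0: no
  /11 180.224.0.0: no
  /15 34.80.0.0: no
  /25 8.246.5.0: no
  /0 0.0.0.0: MATCH
Selected: next-hop 81.251.2.101 via eth2 (matched /0)


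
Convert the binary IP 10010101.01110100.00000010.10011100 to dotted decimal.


10010101 = 149
01110100 = 116
00000010 = 2
10011100 = 156
IP: 149.116.2.156


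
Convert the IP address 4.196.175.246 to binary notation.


4 = 00000100
196 = 11000100
175 = 10101111
246 = 11110110
Binary: 00000100.11000100.10101111.11110110


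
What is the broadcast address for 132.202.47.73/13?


Network: 132.200.0.0/13
Host bits = 19
Set all host bits to 1:
Broadcast: 132.207.255.255


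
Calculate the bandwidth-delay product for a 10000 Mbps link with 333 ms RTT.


BDP = bandwidth * RTT
= 10000 Mbps * 333 ms
= 10000 * 1e6 * 333 / 1000 bits
= 3330000000 bits
= 416250000 bytes
= 406494.1406 KB
BDP = 3330000000 bits (416250000 bytes)


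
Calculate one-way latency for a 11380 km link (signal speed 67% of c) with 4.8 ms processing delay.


Speed = 0.67 * 3e5 km/s = 201000 km/s
Propagation delay = 11380 / 201000 = 0.0566 s = 56.6169 ms
Processing delay = 4.8 ms
Total one-way latency = 61.4169 ms


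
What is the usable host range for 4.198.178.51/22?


Network: 4.198.176.0
Broadcast: 4.198.179.255
First usable = network + 1
Last usable = broadcast - 1
Range: 4.198.176.1 to 4.198.179.254


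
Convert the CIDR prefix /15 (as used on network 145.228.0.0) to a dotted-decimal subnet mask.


/15 means 15 network bits, 17 host bits
Binary: 11111111111111100000000000000000
Mask: 255.254.0.0


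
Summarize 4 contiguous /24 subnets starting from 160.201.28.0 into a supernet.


Original prefix: /24
Number of subnets: 4 = 2^2
New prefix = 24 - 2 = 22
Supernet: 160.201.28.0/22


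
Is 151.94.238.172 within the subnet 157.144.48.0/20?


Subnet network: 157.144.48.0
Test IP AND mask: 151.94.224.0
No, 151.94.238.172 is not in 157.144.48.0/20


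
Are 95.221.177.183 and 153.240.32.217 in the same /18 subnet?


Mask: 255.255.192.0
95.221.177.183 AND mask = 95.221.128.0
153.240.32.217 AND mask = 153.240.0.0
No, different subnets (95.221.128.0 vs 153.240.0.0)


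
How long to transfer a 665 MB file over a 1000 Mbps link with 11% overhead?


Effective throughput = 1000 * (1 - 11/100) = 890 Mbps
File size in Mb = 665 * 8 = 5320 Mb
Time = 5320 / 890
Time = 5.9775 seconds


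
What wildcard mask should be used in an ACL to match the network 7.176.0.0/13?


Subnet mask: 255.248.0.0
Wildcard = 255.255.255.255 - subnet mask
255 - 255 = 0
255 - 248 = 7
255 - 0 = 255
255 - 0 = 255
Wildcard: 0.7.255.255


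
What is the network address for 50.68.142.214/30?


IP:   00110010.01000100.10001110.11010110
Mask: 11111111.11111111.11111111.11111100
AND operation:
Net:  00110010.01000100.10001110.11010100
Network: 50.68.142.212/30


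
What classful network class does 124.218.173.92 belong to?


First octet: 124
Binary: 01111100
0xxxxxxx -> Class A (1-126)
Class A, default mask 255.0.0.0 (/8)


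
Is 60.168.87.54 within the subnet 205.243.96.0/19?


Subnet network: 205.243.96.0
Test IP AND mask: 60.168.64.0
No, 60.168.87.54 is not in 205.243.96.0/19


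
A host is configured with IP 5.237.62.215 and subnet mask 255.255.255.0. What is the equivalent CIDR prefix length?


Binary: 11111111.11111111.11111111.00000000
Count leading 1s
Prefix: /24


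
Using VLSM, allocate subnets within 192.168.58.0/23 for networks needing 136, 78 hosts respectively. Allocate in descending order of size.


136 hosts -> /24 (254 usable): 192.168.58.0/24
78 hosts -> /25 (126 usable): 192.168.59.0/25
Allocation: 192.168.58.0/24 (136 hosts, 254 usable); 192.168.59.0/25 (78 hosts, 126 usable)


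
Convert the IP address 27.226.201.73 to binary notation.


27 = 00011011
226 = 11100010
201 = 11001001
73 = 01001001
Binary: 00011011.11100010.11001001.01001001


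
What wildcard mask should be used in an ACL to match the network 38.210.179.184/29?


Subnet mask: 255.255.255.248
Wildcard = 255.255.255.255 - subnet mask
255 - 255 = 0
255 - 255 = 0
255 - 255 = 0
255 - 248 = 7
Wildcard: 0.0.0.7


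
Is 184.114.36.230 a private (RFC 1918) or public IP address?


RFC 1918 private ranges:
  10.0.0.0/8 (10.0.0.0 - 10.255.255.255)
  172.16.0.0/12 (172.16.0.0 - 172.31.255.255)
  192.168.0.0/16 (192.168.0.0 - 192.168.255.255)
Public (not in any RFC 1918 range)


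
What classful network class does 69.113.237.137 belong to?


First octet: 69
Binary: 01000101
0xxxxxxx -> Class A (1-126)
Class A, default mask 255.0.0.0 (/8)


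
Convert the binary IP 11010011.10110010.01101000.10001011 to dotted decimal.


11010011 = 211
10110010 = 178
01101000 = 104
10001011 = 139
IP: 211.178.104.139


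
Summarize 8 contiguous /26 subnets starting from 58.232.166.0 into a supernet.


Original prefix: /26
Number of subnets: 8 = 2^3
New prefix = 26 - 3 = 23
Supernet: 58.232.166.0/23


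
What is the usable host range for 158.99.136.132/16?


Network: 158.99.0.0
Broadcast: 158.99.255.255
First usable = network + 1
Last usable = broadcast - 1
Range: 158.99.0.1 to 158.99.255.254


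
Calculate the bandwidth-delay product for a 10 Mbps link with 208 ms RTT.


BDP = bandwidth * RTT
= 10 Mbps * 208 ms
= 10 * 1e6 * 208 / 1000 bits
= 2080000 bits
= 260000 bytes
= 253.9062 KB
BDP = 2080000 bits (260000 bytes)


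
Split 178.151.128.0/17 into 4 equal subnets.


New prefix = 17 + 2 = 19
Each subnet has 8192 addresses
  178.151.128.0/19
  178.151.160.0/19
  178.151.192.0/19
  178.151.224.0/19
Subnets: 178.151.128.0/19, 178.151.160.0/19, 178.151.192.0/19, 178.151.224.0/19


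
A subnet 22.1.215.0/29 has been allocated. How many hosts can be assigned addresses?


Host bits = 32 - 29 = 3
Total addresses = 2^3 = 8
Usable = total - 2 (network and broadcast)
Usable hosts: 6


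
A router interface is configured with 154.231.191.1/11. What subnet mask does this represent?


/11 means 11 network bits, 21 host bits
Binary: 11111111111000000000000000000000
Mask: 255.224.0.0


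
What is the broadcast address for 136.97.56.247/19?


Network: 136.97.32.0/19
Host bits = 13
Set all host bits to 1:
Broadcast: 136.97.63.255


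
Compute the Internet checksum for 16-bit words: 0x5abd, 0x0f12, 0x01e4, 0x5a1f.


Sum all words (with carry folding):
+ 0x5abd = 0x5abd
+ 0x0f12 = 0x69cf
+ 0x01e4 = 0x6bb3
+ 0x5a1f = 0xc5d2
One's complement: ~0xc5d2
Checksum = 0x3a2d


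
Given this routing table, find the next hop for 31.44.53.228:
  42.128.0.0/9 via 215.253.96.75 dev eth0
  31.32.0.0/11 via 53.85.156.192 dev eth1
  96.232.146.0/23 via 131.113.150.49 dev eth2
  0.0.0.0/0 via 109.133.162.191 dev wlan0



Longest prefix match for 31.44.53.228:
  /9 42.128.0.0: no
  /11 31.32.0.0: MATCH
  /23 96.232.146.0: no
  /0 0.0.0.0: MATCH
Selected: next-hop 53.85.156.192 via eth1 (matched /11)


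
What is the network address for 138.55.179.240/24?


IP:   10001010.00110111.10110011.11110000
Mask: 11111111.11111111.11111111.00000000
AND operation:
Net:  10001010.00110111.10110011.00000000
Network: 138.55.179.0/24


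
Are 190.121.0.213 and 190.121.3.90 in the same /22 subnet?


Mask: 255.255.252.0
190.121.0.213 AND mask = 190.121.0.0
190.121.3.90 AND mask = 190.121.0.0
Yes, same subnet (190.121.0.0)


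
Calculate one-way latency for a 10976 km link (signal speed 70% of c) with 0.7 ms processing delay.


Speed = 0.7 * 3e5 km/s = 210000 km/s
Propagation delay = 10976 / 210000 = 0.0523 s = 52.2667 ms
Processing delay = 0.7 ms
Total one-way latency = 52.9667 ms


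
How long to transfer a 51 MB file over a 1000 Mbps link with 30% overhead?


Effective throughput = 1000 * (1 - 30/100) = 700 Mbps
File size in Mb = 51 * 8 = 408 Mb
Time = 408 / 700
Time = 0.5829 seconds


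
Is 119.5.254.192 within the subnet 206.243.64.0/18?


Subnet network: 206.243.64.0
Test IP AND mask: 119.5.192.0
No, 119.5.254.192 is not in 206.243.64.0/18


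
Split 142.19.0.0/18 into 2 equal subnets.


New prefix = 18 + 1 = 19
Each subnet has 8192 addresses
  142.19.0.0/19
  142.19.32.0/19
Subnets: 142.19.0.0/19, 142.19.32.0/19


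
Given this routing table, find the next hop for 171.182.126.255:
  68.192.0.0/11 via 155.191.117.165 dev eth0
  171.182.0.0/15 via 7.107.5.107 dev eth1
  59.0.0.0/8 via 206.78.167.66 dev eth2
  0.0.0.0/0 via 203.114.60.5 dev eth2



Longest prefix match for 171.182.126.255:
  /11 68.192.0.0: no
  /15 171.182.0.0: MATCH
  /8 59.0.0.0: no
  /0 0.0.0.0: MATCH
Selected: next-hop 7.107.5.107 via eth1 (matched /15)


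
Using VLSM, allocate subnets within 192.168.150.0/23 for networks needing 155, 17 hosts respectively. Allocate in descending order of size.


155 hosts -> /24 (254 usable): 192.168.150.0/24
17 hosts -> /27 (30 usable): 192.168.151.0/27
Allocation: 192.168.150.0/24 (155 hosts, 254 usable); 192.168.151.0/27 (17 hosts, 30 usable)


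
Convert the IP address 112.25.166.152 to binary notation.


112 = 01110000
25 = 00011001
166 = 10100110
152 = 10011000
Binary: 01110000.00011001.10100110.10011000


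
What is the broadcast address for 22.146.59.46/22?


Network: 22.146.56.0/22
Host bits = 10
Set all host bits to 1:
Broadcast: 22.146.59.255


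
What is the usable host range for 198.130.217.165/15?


Network: 198.130.0.0
Broadcast: 198.131.255.255
First usable = network + 1
Last usable = broadcast - 1
Range: 198.130.0.1 to 198.131.255.254


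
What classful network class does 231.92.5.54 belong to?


First octet: 231
Binary: 11100111
1110xxxx -> Class D (224-239)
Class D (multicast), default mask N/A


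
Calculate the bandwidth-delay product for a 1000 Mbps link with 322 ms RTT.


BDP = bandwidth * RTT
= 1000 Mbps * 322 ms
= 1000 * 1e6 * 322 / 1000 bits
= 322000000 bits
= 40250000 bytes
= 39306.6406 KB
BDP = 322000000 bits (40250000 bytes)


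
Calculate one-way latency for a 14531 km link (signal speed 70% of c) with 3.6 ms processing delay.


Speed = 0.7 * 3e5 km/s = 210000 km/s
Propagation delay = 14531 / 210000 = 0.0692 s = 69.1952 ms
Processing delay = 3.6 ms
Total one-way latency = 72.7952 ms


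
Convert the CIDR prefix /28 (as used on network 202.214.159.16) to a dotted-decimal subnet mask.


/28 means 28 network bits, 4 host bits
Binary: 11111111111111111111111111110000
Mask: 255.255.255.240


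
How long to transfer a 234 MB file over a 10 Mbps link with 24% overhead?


Effective throughput = 10 * (1 - 24/100) = 7.6 Mbps
File size in Mb = 234 * 8 = 1872 Mb
Time = 1872 / 7.6
Time = 246.3158 seconds


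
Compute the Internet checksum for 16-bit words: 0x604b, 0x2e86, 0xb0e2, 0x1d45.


Sum all words (with carry folding):
+ 0x604b = 0x604b
+ 0x2e86 = 0x8ed1
+ 0xb0e2 = 0x3fb4
+ 0x1d45 = 0x5cf9
One's complement: ~0x5cf9
Checksum = 0xa306


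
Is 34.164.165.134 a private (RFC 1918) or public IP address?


RFC 1918 private ranges:
  10.0.0.0/8 (10.0.0.0 - 10.255.255.255)
  172.16.0.0/12 (172.16.0.0 - 172.31.255.255)
  192.168.0.0/16 (192.168.0.0 - 192.168.255.255)
Public (not in any RFC 1918 range)


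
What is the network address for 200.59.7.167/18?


IP:   11001000.00111011.00000111.10100111
Mask: 11111111.11111111.11000000.00000000
AND operation:
Net:  11001000.00111011.00000000.00000000
Network: 200.59.0.0/18


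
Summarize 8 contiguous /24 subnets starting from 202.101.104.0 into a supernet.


Original prefix: /24
Number of subnets: 8 = 2^3
New prefix = 24 - 3 = 21
Supernet: 202.101.104.0/21


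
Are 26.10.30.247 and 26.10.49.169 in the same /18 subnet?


Mask: 255.255.192.0
26.10.30.247 AND mask = 26.10.0.0
26.10.49.169 AND mask = 26.10.0.0
Yes, same subnet (26.10.0.0)


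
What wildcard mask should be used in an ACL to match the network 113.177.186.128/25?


Subnet mask: 255.255.255.128
Wildcard = 255.255.255.255 - subnet mask
255 - 255 = 0
255 - 255 = 0
255 - 255 = 0
255 - 128 = 127
Wildcard: 0.0.0.127


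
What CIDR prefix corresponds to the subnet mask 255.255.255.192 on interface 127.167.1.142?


Binary: 11111111.11111111.11111111.11000000
Count leading 1s
Prefix: /26


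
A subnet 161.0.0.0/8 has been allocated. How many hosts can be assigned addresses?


Host bits = 32 - 8 = 24
Total addresses = 2^24 = 16777216
Usable = total - 2 (network and broadcast)
Usable hosts: 16777214


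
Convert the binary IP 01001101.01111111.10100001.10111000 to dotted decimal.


01001101 = 77
01111111 = 127
10100001 = 161
10111000 = 184
IP: 77.127.161.184


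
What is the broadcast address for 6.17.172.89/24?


Network: 6.17.172.0/24
Host bits = 8
Set all host bits to 1:
Broadcast: 6.17.172.255


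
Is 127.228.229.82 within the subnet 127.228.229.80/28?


Subnet network: 127.228.229.80
Test IP AND mask: 127.228.229.80
Yes, 127.228.229.82 is in 127.228.229.80/28


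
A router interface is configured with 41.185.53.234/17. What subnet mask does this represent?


/17 means 17 network bits, 15 host bits
Binary: 11111111111111111000000000000000
Mask: 255.255.128.0


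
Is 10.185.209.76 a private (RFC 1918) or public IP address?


RFC 1918 private ranges:
  10.0.0.0/8 (10.0.0.0 - 10.255.255.255)
  172.16.0.0/12 (172.16.0.0 - 172.31.255.255)
  192.168.0.0/16 (192.168.0.0 - 192.168.255.255)
Private (in 10.0.0.0/8)


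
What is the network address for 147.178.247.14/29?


IP:   10010011.10110010.11110111.00001110
Mask: 11111111.11111111.11111111.11111000
AND operation:
Net:  10010011.10110010.11110111.00001000
Network: 147.178.247.8/29


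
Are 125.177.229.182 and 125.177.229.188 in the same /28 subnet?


Mask: 255.255.255.240
125.177.229.182 AND mask = 125.177.229.176
125.177.229.188 AND mask = 125.177.229.176
Yes, same subnet (125.177.229.176)


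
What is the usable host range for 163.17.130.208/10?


Network: 163.0.0.0
Broadcast: 163.63.255.255
First usable = network + 1
Last usable = broadcast - 1
Range: 163.0.0.1 to 163.63.255.254


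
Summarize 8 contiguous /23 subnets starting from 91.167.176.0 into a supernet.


Original prefix: /23
Number of subnets: 8 = 2^3
New prefix = 23 - 3 = 20
Supernet: 91.167.176.0/20


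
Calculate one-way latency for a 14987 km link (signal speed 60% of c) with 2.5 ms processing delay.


Speed = 0.6 * 3e5 km/s = 180000 km/s
Propagation delay = 14987 / 180000 = 0.0833 s = 83.2611 ms
Processing delay = 2.5 ms
Total one-way latency = 85.7611 ms


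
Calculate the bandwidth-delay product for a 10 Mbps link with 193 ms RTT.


BDP = bandwidth * RTT
= 10 Mbps * 193 ms
= 10 * 1e6 * 193 / 1000 bits
= 1930000 bits
= 241250 bytes
= 235.5957 KB
BDP = 1930000 bits (241250 bytes)


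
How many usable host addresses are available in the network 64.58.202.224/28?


Host bits = 32 - 28 = 4
Total addresses = 2^4 = 16
Usable = total - 2 (network and broadcast)
Usable hosts: 14


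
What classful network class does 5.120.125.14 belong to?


First octet: 5
Binary: 00000101
0xxxxxxx -> Class A (1-126)
Class A, default mask 255.0.0.0 (/8)


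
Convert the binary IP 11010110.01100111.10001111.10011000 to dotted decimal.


11010110 = 214
01100111 = 103
10001111 = 143
10011000 = 152
IP: 214.103.143.152


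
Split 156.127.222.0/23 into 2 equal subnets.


New prefix = 23 + 1 = 24
Each subnet has 256 addresses
  156.127.222.0/24
  156.127.223.0/24
Subnets: 156.127.222.0/24, 156.127.223.0/24


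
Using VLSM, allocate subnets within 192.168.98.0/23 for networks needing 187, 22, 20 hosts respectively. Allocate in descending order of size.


187 hosts -> /24 (254 usable): 192.168.98.0/24
22 hosts -> /27 (30 usable): 192.168.99.0/27
20 hosts -> /27 (30 usable): 192.168.99.32/27
Allocation: 192.168.98.0/24 (187 hosts, 254 usable); 192.168.99.0/27 (22 hosts, 30 usable); 192.168.99.32/27 (20 hosts, 30 usable)


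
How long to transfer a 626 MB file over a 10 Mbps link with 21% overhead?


Effective throughput = 10 * (1 - 21/100) = 7.9 Mbps
File size in Mb = 626 * 8 = 5008 Mb
Time = 5008 / 7.9
Time = 633.9241 seconds


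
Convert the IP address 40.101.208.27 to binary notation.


40 = 00101000
101 = 01100101
208 = 11010000
27 = 00011011
Binary: 00101000.01100101.11010000.00011011


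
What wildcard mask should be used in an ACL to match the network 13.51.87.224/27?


Subnet mask: 255.255.255.224
Wildcard = 255.255.255.255 - subnet mask
255 - 255 = 0
255 - 255 = 0
255 - 255 = 0
255 - 224 = 31
Wildcard: 0.0.0.31


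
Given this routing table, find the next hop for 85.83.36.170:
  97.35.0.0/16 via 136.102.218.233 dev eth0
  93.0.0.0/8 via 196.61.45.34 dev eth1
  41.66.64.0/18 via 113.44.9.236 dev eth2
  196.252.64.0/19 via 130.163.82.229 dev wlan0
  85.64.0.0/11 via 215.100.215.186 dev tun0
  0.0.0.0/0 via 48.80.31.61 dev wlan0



Longest prefix match for 85.83.36.170:
  /16 97.35.0.0: no
  /8 93.0.0.0: no
  /18 41.66.64.0: no
  /19 196.252.64.0: no
  /11 85.64.0.0: MATCH
  /0 0.0.0.0: MATCH
Selected: next-hop 215.100.215.186 via tun0 (matched /11)


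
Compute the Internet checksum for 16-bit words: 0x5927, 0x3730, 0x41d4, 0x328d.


Sum all words (with carry folding):
+ 0x5927 = 0x5927
+ 0x3730 = 0x9057
+ 0x41d4 = 0xd22b
+ 0x328d = 0x04b9
One's complement: ~0x04b9
Checksum = 0xfb46


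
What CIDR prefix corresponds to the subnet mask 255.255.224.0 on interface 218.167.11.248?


Binary: 11111111.11111111.11100000.00000000
Count leading 1s
Prefix: /19


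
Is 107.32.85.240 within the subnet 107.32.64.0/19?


Subnet network: 107.32.64.0
Test IP AND mask: 107.32.64.0
Yes, 107.32.85.240 is in 107.32.64.0/19


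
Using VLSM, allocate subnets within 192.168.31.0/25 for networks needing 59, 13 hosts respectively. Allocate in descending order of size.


59 hosts -> /26 (62 usable): 192.168.31.0/26
13 hosts -> /28 (14 usable): 192.168.31.64/28
Allocation: 192.168.31.0/26 (59 hosts, 62 usable); 192.168.31.64/28 (13 hosts, 14 usable)


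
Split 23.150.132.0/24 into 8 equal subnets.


New prefix = 24 + 3 = 27
Each subnet has 32 addresses
  23.150.132.0/27
  23.150.132.32/27
  23.150.132.64/27
  23.150.132.96/27
  23.150.132.128/27
  23.150.132.160/27
  23.150.132.192/27
  23.150.132.224/27
Subnets: 23.150.132.0/27, 23.150.132.32/27, 23.150.132.64/27, 23.150.132.96/27, 23.150.132.128/27, 23.150.132.160/27, 23.150.132.192/27, 23.150.132.224/27


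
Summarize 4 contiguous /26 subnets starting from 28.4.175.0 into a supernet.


Original prefix: /26
Number of subnets: 4 = 2^2
New prefix = 26 - 2 = 24
Supernet: 28.4.175.0/24


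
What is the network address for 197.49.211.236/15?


IP:   11000101.00110001.11010011.11101100
Mask: 11111111.11111110.00000000.00000000
AND operation:
Net:  11000101.00110000.00000000.00000000
Network: 197.48.0.0/15


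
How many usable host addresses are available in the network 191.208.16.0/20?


Host bits = 32 - 20 = 12
Total addresses = 2^12 = 4096
Usable = total - 2 (network and broadcast)
Usable hosts: 4094


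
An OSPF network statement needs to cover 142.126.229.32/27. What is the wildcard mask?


Subnet mask: 255.255.255.224
Wildcard = 255.255.255.255 - subnet mask
255 - 255 = 0
255 - 255 = 0
255 - 255 = 0
255 - 224 = 31
Wildcard: 0.0.0.31


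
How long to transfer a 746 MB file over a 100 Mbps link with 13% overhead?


Effective throughput = 100 * (1 - 13/100) = 87 Mbps
File size in Mb = 746 * 8 = 5968 Mb
Time = 5968 / 87
Time = 68.5977 seconds


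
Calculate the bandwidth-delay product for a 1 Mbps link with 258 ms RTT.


BDP = bandwidth * RTT
= 1 Mbps * 258 ms
= 1 * 1e6 * 258 / 1000 bits
= 258000 bits
= 32250 bytes
= 31.4941 KB
BDP = 258000 bits (32250 bytes)


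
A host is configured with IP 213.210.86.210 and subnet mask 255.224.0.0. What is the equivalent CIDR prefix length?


Binary: 11111111.11100000.00000000.00000000
Count leading 1s
Prefix: /11


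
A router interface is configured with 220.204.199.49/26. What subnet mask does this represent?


/26 means 26 network bits, 6 host bits
Binary: 11111111111111111111111111000000
Mask: 255.255.255.192


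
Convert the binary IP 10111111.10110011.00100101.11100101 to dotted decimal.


10111111 = 191
10110011 = 179
00100101 = 37
11100101 = 229
IP: 191.179.37.229


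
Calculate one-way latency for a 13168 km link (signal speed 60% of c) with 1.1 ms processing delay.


Speed = 0.6 * 3e5 km/s = 180000 km/s
Propagation delay = 13168 / 180000 = 0.0732 s = 73.1556 ms
Processing delay = 1.1 ms
Total one-way latency = 74.2556 ms


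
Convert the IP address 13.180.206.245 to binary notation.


13 = 00001101
180 = 10110100
206 = 11001110
245 = 11110101
Binary: 00001101.10110100.11001110.11110101


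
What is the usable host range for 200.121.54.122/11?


Network: 200.96.0.0
Broadcast: 200.127.255.255
First usable = network + 1
Last usable = broadcast - 1
Range: 200.96.0.1 to 200.127.255.254


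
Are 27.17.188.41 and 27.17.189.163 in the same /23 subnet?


Mask: 255.255.254.0
27.17.188.41 AND mask = 27.17.188.0
27.17.189.163 AND mask = 27.17.188.0
Yes, same subnet (27.17.188.0)


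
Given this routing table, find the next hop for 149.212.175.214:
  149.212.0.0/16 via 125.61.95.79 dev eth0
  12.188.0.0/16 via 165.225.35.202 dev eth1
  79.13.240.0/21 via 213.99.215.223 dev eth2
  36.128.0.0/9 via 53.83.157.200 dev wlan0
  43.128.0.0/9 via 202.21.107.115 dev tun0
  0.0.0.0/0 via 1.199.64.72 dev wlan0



Longest prefix match for 149.212.175.214:
  /16 149.212.0.0: MATCH
  /16 12.188.0.0: no
  /21 79.13.240.0: no
  /9 36.128.0.0: no
  /9 43.128.0.0: no
  /0 0.0.0.0: MATCH
Selected: next-hop 125.61.95.79 via eth0 (matched /16)


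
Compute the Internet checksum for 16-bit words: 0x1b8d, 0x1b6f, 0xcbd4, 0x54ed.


Sum all words (with carry folding):
+ 0x1b8d = 0x1b8d
+ 0x1b6f = 0x36fc
+ 0xcbd4 = 0x02d1
+ 0x54ed = 0x57be
One's complement: ~0x57be
Checksum = 0xa841


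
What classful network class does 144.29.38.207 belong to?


First octet: 144
Binary: 10010000
10xxxxxx -> Class B (128-191)
Class B, default mask 255.255.0.0 (/16)


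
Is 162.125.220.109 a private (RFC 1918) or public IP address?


RFC 1918 private ranges:
  10.0.0.0/8 (10.0.0.0 - 10.255.255.255)
  172.16.0.0/12 (172.16.0.0 - 172.31.255.255)
  192.168.0.0/16 (192.168.0.0 - 192.168.255.255)
Public (not in any RFC 1918 range)


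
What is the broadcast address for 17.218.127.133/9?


Network: 17.128.0.0/9
Host bits = 23
Set all host bits to 1:
Broadcast: 17.255.255.255


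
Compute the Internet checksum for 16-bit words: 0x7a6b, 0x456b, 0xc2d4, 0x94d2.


Sum all words (with carry folding):
+ 0x7a6b = 0x7a6b
+ 0x456b = 0xbfd6
+ 0xc2d4 = 0x82ab
+ 0x94d2 = 0x177e
One's complement: ~0x177e
Checksum = 0xe881


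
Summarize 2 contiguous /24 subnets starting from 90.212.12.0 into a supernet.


Original prefix: /24
Number of subnets: 2 = 2^1
New prefix = 24 - 1 = 23
Supernet: 90.212.12.0/23


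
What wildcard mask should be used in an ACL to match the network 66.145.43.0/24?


Subnet mask: 255.255.255.0
Wildcard = 255.255.255.255 - subnet mask
255 - 255 = 0
255 - 255 = 0
255 - 255 = 0
255 - 0 = 255
Wildcard: 0.0.0.255


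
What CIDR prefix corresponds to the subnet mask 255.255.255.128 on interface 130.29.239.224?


Binary: 11111111.11111111.11111111.10000000
Count leading 1s
Prefix: /25


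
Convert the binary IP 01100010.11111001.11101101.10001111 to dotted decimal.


01100010 = 98
11111001 = 249
11101101 = 237
10001111 = 143
IP: 98.249.237.143


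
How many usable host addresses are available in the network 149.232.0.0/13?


Host bits = 32 - 13 = 19
Total addresses = 2^19 = 524288
Usable = total - 2 (network and broadcast)
Usable hosts: 524286


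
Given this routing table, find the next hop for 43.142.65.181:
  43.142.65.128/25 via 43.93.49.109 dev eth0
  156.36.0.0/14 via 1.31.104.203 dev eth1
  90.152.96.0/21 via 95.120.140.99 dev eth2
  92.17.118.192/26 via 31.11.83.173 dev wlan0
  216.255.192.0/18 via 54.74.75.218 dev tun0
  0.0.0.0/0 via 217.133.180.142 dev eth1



Longest prefix match for 43.142.65.181:
  /25 43.142.65.128: MATCH
  /14 156.36.0.0: no
  /21 90.152.96.0: no
  /26 92.17.118.192: no
  /18 216.255.192.0: no
  /0 0.0.0.0: MATCH
Selected: next-hop 43.93.49.109 via eth0 (matched /25)


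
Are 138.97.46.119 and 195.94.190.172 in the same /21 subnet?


Mask: 255.255.248.0
138.97.46.119 AND mask = 138.97.40.0
195.94.190.172 AND mask = 195.94.184.0
No, different subnets (138.97.40.0 vs 195.94.184.0)


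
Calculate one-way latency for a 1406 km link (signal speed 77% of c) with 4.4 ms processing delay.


Speed = 0.77 * 3e5 km/s = 231000 km/s
Propagation delay = 1406 / 231000 = 0.0061 s = 6.0866 ms
Processing delay = 4.4 ms
Total one-way latency = 10.4866 ms


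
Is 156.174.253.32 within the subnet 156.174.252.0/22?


Subnet network: 156.174.252.0
Test IP AND mask: 156.174.252.0
Yes, 156.174.253.32 is in 156.174.252.0/22


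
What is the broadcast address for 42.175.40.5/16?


Network: 42.175.0.0/16
Host bits = 16
Set all host bits to 1:
Broadcast: 42.175.255.255


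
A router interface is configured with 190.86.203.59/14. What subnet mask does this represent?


/14 means 14 network bits, 18 host bits
Binary: 11111111111111000000000000000000
Mask: 255.252.0.0


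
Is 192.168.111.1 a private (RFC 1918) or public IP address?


RFC 1918 private ranges:
  10.0.0.0/8 (10.0.0.0 - 10.255.255.255)
  172.16.0.0/12 (172.16.0.0 - 172.31.255.255)
  192.168.0.0/16 (192.168.0.0 - 192.168.255.255)
Private (in 192.168.0.0/16)


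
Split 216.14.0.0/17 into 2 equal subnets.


New prefix = 17 + 1 = 18
Each subnet has 16384 addresses
  216.14.0.0/18
  216.14.64.0/18
Subnets: 216.14.0.0/18, 216.14.64.0/18


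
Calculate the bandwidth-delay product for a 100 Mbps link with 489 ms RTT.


BDP = bandwidth * RTT
= 100 Mbps * 489 ms
= 100 * 1e6 * 489 / 1000 bits
= 48900000 bits
= 6112500 bytes
= 5969.2383 KB
BDP = 48900000 bits (6112500 bytes)


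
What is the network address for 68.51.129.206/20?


IP:   01000100.00110011.10000001.11001110
Mask: 11111111.11111111.11110000.00000000
AND operation:
Net:  01000100.00110011.10000000.00000000
Network: 68.51.128.0/20


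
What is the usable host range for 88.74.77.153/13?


Network: 88.72.0.0
Broadcast: 88.79.255.255
First usable = network + 1
Last usable = broadcast - 1
Range: 88.72.0.1 to 88.79.255.254


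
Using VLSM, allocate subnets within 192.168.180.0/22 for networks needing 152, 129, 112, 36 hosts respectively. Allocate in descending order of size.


152 hosts -> /24 (254 usable): 192.168.180.0/24
129 hosts -> /24 (254 usable): 192.168.181.0/24
112 hosts -> /25 (126 usable): 192.168.182.0/25
36 hosts -> /26 (62 usable): 192.168.182.128/26
Allocation: 192.168.180.0/24 (152 hosts, 254 usable); 192.168.181.0/24 (129 hosts, 254 usable); 192.168.182.0/25 (112 hosts, 126 usable); 192.168.182.128/26 (36 hosts, 62 usable)


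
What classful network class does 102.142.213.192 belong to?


First octet: 102
Binary: 01100110
0xxxxxxx -> Class A (1-126)
Class A, default mask 255.0.0.0 (/8)


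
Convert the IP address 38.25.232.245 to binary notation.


38 = 00100110
25 = 00011001
232 = 11101000
245 = 11110101
Binary: 00100110.00011001.11101000.11110101


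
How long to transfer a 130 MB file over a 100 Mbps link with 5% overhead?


Effective throughput = 100 * (1 - 5/100) = 95 Mbps
File size in Mb = 130 * 8 = 1040 Mb
Time = 1040 / 95
Time = 10.9474 seconds


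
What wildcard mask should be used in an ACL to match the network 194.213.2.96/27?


Subnet mask: 255.255.255.224
Wildcard = 255.255.255.255 - subnet mask
255 - 255 = 0
255 - 255 = 0
255 - 255 = 0
255 - 224 = 31
Wildcard: 0.0.0.31


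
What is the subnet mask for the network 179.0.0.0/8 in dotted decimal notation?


/8 means 8 network bits, 24 host bits
Binary: 11111111000000000000000000000000
Mask: 255.0.0.0


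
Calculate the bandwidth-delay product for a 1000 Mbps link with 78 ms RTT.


BDP = bandwidth * RTT
= 1000 Mbps * 78 ms
= 1000 * 1e6 * 78 / 1000 bits
= 78000000 bits
= 9750000 bytes
= 9521.4844 KB
BDP = 78000000 bits (9750000 bytes)


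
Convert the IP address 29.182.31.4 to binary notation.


29 = 00011101
182 = 10110110
31 = 00011111
4 = 00000100
Binary: 00011101.10110110.00011111.00000100


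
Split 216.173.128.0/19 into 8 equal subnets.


New prefix = 19 + 3 = 22
Each subnet has 1024 addresses
  216.173.128.0/22
  216.173.132.0/22
  216.173.136.0/22
  216.173.140.0/22
  216.173.144.0/22
  216.173.148.0/22
  216.173.152.0/22
  216.173.156.0/22
Subnets: 216.173.128.0/22, 216.173.132.0/22, 216.173.136.0/22, 216.173.140.0/22, 216.173.144.0/22, 216.173.148.0/22, 216.173.152.0/22, 216.173.156.0/22


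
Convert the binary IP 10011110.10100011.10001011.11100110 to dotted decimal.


10011110 = 158
10100011 = 163
10001011 = 139
11100110 = 230
IP: 158.163.139.230
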